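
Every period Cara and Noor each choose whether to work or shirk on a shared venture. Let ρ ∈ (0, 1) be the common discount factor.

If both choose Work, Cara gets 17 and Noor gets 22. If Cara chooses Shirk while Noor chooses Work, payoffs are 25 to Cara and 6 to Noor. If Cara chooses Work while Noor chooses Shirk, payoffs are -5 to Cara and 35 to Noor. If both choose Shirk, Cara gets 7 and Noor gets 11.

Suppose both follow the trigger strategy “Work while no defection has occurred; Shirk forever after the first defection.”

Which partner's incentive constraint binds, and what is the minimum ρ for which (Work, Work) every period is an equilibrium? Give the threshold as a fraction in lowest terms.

For Cara: deviation gain 25−17 = 8, per-period punishment loss 17−7 = 10. IC gives ρ ≥ 8/18 = 4/9.
For Noor: gain 13, loss 11 per period, so ρ ≥ 13/24.
The tighter constraint is Noor's, so cooperation needs ρ ≥ 13/24.

Noor; ρ ≥ 13/24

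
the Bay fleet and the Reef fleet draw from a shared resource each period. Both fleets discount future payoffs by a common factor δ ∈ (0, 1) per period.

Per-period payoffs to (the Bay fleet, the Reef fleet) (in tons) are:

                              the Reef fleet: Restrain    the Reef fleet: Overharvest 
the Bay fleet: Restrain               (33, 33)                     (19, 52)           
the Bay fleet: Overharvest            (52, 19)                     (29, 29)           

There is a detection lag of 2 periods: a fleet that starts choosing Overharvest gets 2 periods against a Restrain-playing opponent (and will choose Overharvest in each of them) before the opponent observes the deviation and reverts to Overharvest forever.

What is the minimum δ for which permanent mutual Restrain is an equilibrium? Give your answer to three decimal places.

0.909

A deviator earns 52 for 2 periods, then 29 forever; cooperating earns 33 forever. Multiplying the IC by (1−δ):
33 ≥ 52(1−δ^2) + 29δ^2, so 23·δ^2 ≥ 19 and δ^2 ≥ 19/23.
δ ≥ (19/23)^(1/2) ≈ 0.909.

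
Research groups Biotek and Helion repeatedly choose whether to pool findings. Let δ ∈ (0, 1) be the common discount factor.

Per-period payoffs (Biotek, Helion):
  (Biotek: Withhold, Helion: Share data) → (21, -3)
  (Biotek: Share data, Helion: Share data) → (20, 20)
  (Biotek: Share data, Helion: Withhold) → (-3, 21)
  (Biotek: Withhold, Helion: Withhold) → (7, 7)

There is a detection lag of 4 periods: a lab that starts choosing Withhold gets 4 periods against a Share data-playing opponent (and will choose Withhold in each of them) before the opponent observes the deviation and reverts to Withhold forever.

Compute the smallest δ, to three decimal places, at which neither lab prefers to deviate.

0.517

The best deviation is to choose Withhold for all 4 undetected periods, earning 21 each, then 7 forever once detected.
Deviation value: 21(1−δ^4)/(1−δ) + 7δ^4/(1−δ); cooperation value: 20/(1−δ).
IC: 20 ≥ 21(1−δ^4) + 7δ^4 = 21 − 14δ^4.
So δ^4 ≥ 1/14, giving δ ≥ (1/14)^(1/4) ≈ 0.517.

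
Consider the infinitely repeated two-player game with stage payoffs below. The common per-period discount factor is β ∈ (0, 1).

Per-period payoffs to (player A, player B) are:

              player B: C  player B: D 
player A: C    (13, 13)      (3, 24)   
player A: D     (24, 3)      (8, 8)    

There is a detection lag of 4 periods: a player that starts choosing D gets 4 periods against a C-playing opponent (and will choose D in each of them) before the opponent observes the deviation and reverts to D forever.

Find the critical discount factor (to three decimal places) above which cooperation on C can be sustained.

Deviating for the 4 undetected periods gains 24−13 = 11 per period over cooperation, then loses 13−8 = 5 per period forever once punishment starts.
Gain: 11(1 + β + … + β^3); loss: 5·β^4/(1−β).
No profitable deviation ⇔ 11(1−β^4) ≤ 5·β^4, i.e. β^4 ≥ 11/(11+5) = 11/16.
Hence β ≥ (11/16)^(1/4) ≈ 0.911.

0.911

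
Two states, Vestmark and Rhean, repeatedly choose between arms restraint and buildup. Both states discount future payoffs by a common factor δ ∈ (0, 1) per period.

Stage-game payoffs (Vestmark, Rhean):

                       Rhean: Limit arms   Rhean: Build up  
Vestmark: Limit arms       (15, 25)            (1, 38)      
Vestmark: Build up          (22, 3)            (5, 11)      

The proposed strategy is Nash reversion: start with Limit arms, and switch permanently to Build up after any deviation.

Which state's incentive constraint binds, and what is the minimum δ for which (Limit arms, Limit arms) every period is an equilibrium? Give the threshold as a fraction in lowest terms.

Rhean; δ ≥ 13/27

For Vestmark: deviation gain 22−15 = 7, per-period punishment loss 15−5 = 10. IC gives δ ≥ 7/17.
For Rhean: gain 13, loss 14 per period, so δ ≥ 13/27.
The tighter constraint is Rhean's, so cooperation needs δ ≥ 13/27.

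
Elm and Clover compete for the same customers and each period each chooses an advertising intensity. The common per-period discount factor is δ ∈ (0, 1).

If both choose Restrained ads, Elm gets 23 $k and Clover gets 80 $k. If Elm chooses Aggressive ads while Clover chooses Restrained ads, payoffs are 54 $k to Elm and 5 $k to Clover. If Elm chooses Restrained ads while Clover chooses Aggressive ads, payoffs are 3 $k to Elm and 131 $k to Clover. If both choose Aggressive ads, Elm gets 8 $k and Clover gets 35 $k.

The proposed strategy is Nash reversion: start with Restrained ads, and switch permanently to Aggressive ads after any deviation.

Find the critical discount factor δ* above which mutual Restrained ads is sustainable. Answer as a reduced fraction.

For Elm: deviation gain 54−23 = 31, per-period punishment loss 23−8 = 15. IC gives δ ≥ 31/46.
For Clover: gain 51, loss 45 per period, so δ ≥ 51/96 = 17/32.
The tighter constraint is Elm's, so cooperation needs δ ≥ 31/46.

31/46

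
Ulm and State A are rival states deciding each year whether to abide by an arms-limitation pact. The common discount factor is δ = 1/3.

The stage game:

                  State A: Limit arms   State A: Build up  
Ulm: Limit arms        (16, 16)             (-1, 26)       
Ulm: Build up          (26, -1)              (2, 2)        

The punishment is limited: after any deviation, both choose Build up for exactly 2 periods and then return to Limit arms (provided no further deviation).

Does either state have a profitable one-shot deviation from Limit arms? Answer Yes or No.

Yes

Comparing payoff streams over the 3 periods until play realigns: cooperate → 16(1+δ+…+δ^2); deviate → 26 + 2(δ+…+δ^2).
Cooperation is sustained iff (16−2)(δ+…+δ^2) ≥ 26−16.
δ+…+δ^2 = 1/3·(1−(1/3)^2)/(1−1/3) = 0.4444, and (26−16)/(16−2) = 0.7143.
0.4444 < 0.7143, so cooperation is not sustainable.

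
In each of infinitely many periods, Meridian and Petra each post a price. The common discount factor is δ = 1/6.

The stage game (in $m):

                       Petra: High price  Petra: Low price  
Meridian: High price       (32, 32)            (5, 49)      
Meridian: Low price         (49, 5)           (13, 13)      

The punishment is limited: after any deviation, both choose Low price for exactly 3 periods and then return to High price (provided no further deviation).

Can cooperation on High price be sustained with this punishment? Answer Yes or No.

A one-shot deviation gives 49 now, then 13 for 3 periods, then back to 32.
Gain from deviating: (49−32) today; loss: (32−13) in each of the next 3 periods.
No-deviation condition: (32−13)(δ+…+δ^3) ≥ 49−32, i.e. δ+…+δ^3 ≥ 17/19.
At δ = 1/6: δ+…+δ^3 = 0.1991 < 0.8947.
So cooperation is not sustainable.

No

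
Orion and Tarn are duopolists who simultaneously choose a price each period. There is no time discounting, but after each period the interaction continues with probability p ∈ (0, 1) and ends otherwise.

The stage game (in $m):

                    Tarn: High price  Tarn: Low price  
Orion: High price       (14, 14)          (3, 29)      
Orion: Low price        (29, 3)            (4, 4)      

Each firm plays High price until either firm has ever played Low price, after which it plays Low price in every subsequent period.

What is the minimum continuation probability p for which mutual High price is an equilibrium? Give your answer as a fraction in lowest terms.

3/5

Expected cooperation value is 14 + p·14 + p²·14 + … = 14/(1−p); deviation gives 29 + p·4/(1−p).
14 ≥ 29(1−p) + 4p ⇒ 25p ≥ 15 ⇒ p ≥ 15/25 = 3/5.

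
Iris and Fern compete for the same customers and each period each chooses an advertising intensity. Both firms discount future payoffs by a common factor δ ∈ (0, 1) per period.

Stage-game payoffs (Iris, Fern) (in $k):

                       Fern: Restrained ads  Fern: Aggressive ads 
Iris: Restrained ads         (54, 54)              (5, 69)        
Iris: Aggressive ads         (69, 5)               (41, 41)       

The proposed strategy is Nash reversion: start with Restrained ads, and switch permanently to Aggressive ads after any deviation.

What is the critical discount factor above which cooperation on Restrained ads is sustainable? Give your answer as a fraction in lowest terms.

15/28

Cooperation forever yields 54 each period: 54/(1−δ).
Deviating yields 69 once, then 41 forever: 69 + 41δ/(1−δ).
No profitable deviation requires 54/(1−δ) ≥ 69 + 41δ/(1−δ).
Multiplying by (1−δ): 54 ≥ 69(1−δ) + 41δ = 69 − 28δ.
So 28δ ≥ 15, i.e. δ ≥ 15/28.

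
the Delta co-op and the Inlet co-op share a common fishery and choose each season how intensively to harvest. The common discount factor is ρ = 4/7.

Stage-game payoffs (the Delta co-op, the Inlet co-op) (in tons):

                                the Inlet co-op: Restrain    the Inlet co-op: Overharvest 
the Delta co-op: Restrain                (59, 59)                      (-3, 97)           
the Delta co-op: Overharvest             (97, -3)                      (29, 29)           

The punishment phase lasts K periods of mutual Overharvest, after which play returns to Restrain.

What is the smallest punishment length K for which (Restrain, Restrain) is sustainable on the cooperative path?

6

No profitable deviation requires (59−29)(ρ+…+ρ^K) ≥ 97−59, i.e. ρ+…+ρ^K ≥ 19/15 ≈ 1.2667.
With ρ = 4/7, the partial sums are K=1: 0.5714, K=2: 0.8980, K=3: 1.0845, K=4: 1.1912, K=5: 1.2521, K=6: 1.2869.
K = 6 is the first length at which the sum reaches 1.2667.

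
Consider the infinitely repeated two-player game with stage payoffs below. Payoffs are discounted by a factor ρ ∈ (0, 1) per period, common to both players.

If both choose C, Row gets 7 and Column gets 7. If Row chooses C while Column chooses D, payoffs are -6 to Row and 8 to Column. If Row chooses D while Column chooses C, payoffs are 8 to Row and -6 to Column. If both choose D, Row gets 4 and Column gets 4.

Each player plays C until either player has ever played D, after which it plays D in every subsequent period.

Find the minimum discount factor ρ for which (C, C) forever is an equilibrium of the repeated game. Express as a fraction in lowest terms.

One-period gain from deviating is 8 − 7 = 1. The loss is 7 − 4 = 3 in every subsequent period, with present value 3·ρ/(1−ρ).
Deviation is unprofitable when 3·ρ/(1−ρ) ≥ 1, i.e. ρ/(1−ρ) ≥ 1/3.
Equivalently ρ ≥ 1/(1+3) = 1/4.

1/4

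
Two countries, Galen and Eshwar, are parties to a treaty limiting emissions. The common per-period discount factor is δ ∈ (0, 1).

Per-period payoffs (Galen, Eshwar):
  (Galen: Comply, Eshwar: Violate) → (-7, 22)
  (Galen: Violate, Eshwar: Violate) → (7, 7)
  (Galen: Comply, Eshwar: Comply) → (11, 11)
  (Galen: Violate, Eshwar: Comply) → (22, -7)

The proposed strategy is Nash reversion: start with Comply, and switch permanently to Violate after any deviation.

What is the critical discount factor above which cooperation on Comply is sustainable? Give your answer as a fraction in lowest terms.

11/15

Cooperation forever yields 11 each period: 11/(1−δ).
Deviating yields 22 once, then 7 forever: 22 + 7δ/(1−δ).
No profitable deviation requires 11/(1−δ) ≥ 22 + 7δ/(1−δ).
Multiplying by (1−δ): 11 ≥ 22(1−δ) + 7δ = 22 − 15δ.
So 15δ ≥ 11, i.e. δ ≥ 11/15.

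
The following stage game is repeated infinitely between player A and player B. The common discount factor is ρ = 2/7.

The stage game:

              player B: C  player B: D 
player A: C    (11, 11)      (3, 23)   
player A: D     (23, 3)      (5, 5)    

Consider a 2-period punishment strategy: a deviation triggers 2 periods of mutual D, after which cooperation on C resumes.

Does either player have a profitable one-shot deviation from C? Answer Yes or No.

A one-shot deviation gives 23 now, then 5 for 2 periods, then back to 11.
Gain from deviating: (23−11) today; loss: (11−5) in each of the next 2 periods.
No-deviation condition: (11−5)(ρ+…+ρ^2) ≥ 23−11, i.e. ρ+…+ρ^2 ≥ 2.
At ρ = 2/7: ρ+…+ρ^2 = 0.3673 < 2.0000.
So cooperation is not sustainable.

Yes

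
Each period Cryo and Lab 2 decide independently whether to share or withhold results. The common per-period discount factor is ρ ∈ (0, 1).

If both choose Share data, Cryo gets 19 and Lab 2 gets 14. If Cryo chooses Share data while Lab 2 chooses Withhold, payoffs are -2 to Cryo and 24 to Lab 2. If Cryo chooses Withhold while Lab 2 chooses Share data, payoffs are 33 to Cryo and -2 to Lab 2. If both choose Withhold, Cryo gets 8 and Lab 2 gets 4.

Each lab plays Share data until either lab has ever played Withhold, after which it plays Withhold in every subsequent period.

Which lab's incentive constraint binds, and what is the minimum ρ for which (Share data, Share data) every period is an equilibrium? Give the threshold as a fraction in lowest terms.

Cryo's threshold: (33−19)/(33−8) = 14/25.
Lab 2's threshold: (24−14)/(24−4) = 1/2.
14/25 > 1/2, so Cryo binds and ρ* = 14/25.

Cryo; ρ ≥ 14/25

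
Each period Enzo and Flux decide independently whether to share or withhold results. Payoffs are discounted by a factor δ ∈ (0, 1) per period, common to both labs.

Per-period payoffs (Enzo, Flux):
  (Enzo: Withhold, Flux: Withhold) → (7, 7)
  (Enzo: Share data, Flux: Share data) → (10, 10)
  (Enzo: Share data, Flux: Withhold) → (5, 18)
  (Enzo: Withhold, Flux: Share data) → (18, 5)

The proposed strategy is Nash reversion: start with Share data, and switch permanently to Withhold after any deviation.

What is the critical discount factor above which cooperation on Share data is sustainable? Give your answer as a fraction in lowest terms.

8/11

10/(1−δ) ≥ 18 + 7δ/(1−δ)
10 ≥ 18 − 11δ
δ ≥ 8/11.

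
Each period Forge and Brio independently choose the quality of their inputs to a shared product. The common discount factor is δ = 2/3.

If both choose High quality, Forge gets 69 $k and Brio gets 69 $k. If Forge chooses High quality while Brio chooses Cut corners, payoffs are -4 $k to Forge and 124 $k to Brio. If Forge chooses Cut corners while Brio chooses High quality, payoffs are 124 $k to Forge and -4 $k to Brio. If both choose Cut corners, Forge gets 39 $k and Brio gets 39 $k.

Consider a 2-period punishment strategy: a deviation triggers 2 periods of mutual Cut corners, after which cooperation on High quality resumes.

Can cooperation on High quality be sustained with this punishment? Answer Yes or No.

Comparing payoff streams over the 3 periods until play realigns: cooperate → 69(1+δ+…+δ^2); deviate → 124 + 39(δ+…+δ^2).
Cooperation is sustained iff (69−39)(δ+…+δ^2) ≥ 124−69.
δ+…+δ^2 = 2/3·(1−(2/3)^2)/(1−2/3) = 1.1111, and (124−69)/(69−39) = 1.8333.
1.1111 < 1.8333, so cooperation is not sustainable.

No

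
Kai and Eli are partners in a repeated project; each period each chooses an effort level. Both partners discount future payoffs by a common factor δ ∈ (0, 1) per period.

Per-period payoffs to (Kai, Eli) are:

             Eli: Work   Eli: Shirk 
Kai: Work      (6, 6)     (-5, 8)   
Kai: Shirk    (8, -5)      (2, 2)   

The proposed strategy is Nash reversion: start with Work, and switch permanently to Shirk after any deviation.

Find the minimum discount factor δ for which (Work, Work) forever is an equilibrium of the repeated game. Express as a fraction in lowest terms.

1/3

Cooperation forever yields 6 each period: 6/(1−δ).
Deviating yields 8 once, then 2 forever: 8 + 2δ/(1−δ).
No profitable deviation requires 6/(1−δ) ≥ 8 + 2δ/(1−δ).
Multiplying by (1−δ): 6 ≥ 8(1−δ) + 2δ = 8 − 6δ.
So 6δ ≥ 2, i.e. δ ≥ 2/6 = 1/3.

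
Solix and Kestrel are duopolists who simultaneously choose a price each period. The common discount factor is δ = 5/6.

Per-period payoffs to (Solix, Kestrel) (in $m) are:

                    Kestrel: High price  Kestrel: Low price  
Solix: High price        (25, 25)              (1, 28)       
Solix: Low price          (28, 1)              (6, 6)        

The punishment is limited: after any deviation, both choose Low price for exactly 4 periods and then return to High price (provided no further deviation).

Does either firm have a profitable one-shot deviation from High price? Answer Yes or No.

Comparing payoff streams over the 5 periods until play realigns: cooperate → 25(1+δ+…+δ^4); deviate → 28 + 6(δ+…+δ^4).
Cooperation is sustained iff (25−6)(δ+…+δ^4) ≥ 28−25.
δ+…+δ^4 = 5/6·(1−(5/6)^4)/(1−5/6) = 2.5887, and (28−25)/(25−6) = 0.1579.
2.5887 ≥ 0.1579, so cooperation is sustainable.

No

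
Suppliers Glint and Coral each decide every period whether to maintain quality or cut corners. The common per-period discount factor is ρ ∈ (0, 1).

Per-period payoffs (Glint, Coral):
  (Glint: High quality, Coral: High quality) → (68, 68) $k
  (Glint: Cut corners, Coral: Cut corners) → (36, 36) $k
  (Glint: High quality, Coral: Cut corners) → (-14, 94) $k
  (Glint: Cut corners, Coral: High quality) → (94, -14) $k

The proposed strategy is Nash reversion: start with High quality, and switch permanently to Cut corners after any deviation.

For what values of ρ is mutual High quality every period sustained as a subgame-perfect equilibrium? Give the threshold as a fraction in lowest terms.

13/29

Under grim trigger the critical discount factor is (T−C)/(T−P) with T = 94, C = 68, P = 36.
ρ* = (94−68)/(94−36) = 26/58 = 13/29.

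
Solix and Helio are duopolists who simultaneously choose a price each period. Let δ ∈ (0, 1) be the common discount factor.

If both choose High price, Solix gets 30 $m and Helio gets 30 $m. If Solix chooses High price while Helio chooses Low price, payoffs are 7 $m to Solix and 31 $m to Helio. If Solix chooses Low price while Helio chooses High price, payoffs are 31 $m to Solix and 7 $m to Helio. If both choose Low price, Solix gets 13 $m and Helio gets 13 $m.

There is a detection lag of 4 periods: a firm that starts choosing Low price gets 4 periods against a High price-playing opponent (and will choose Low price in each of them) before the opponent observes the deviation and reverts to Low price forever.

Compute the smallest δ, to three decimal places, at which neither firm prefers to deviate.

0.485

A deviator earns 31 for 4 periods, then 13 forever; cooperating earns 30 forever. Multiplying the IC by (1−δ):
30 ≥ 31(1−δ^4) + 13δ^4, so 18·δ^4 ≥ 1 and δ^4 ≥ 1/18.
δ ≥ (1/18)^(1/4) ≈ 0.485.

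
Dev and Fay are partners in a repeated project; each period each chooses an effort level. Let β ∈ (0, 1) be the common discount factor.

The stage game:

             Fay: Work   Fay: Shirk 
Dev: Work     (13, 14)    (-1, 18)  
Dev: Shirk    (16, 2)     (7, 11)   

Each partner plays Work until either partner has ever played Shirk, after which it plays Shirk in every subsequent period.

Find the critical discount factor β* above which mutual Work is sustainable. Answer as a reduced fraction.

Dev: cooperation gives 13 each period; deviation gives 16 once then 7 forever.
  13/(1−β) ≥ 16 + 7β/(1−β) ⇒ β ≥ 3/9 = 1/3.
Fay: cooperation gives 14 each period; deviation gives 18 once then 11 forever.
  β ≥ 4/7.
Both must hold, so the binding constraint is Fay's: β ≥ 4/7.

4/7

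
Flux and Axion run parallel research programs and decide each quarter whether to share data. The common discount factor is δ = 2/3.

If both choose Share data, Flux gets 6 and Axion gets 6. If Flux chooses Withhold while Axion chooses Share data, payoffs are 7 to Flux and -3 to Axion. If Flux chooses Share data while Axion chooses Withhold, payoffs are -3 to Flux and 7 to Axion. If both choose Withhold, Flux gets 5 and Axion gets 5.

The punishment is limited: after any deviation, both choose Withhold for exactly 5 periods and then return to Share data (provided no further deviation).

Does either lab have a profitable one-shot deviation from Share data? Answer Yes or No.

No

Comparing payoff streams over the 6 periods until play realigns: cooperate → 6(1+δ+…+δ^5); deviate → 7 + 5(δ+…+δ^5).
Cooperation is sustained iff (6−5)(δ+…+δ^5) ≥ 7−6.
δ+…+δ^5 = 2/3·(1−(2/3)^5)/(1−2/3) = 1.7366, and (7−6)/(6−5) = 1.0000.
1.7366 ≥ 1.0000, so cooperation is sustainable.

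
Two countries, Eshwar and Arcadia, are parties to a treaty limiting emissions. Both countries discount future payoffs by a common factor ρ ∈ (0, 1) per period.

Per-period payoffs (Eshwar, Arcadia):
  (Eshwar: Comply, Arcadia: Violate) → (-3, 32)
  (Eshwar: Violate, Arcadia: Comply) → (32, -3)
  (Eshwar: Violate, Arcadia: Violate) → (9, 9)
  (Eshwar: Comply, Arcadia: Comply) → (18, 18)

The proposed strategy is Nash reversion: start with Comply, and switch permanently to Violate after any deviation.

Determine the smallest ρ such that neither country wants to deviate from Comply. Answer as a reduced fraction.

14/23

One-period gain from deviating is 32 − 18 = 14. The loss is 18 − 9 = 9 in every subsequent period, with present value 9·ρ/(1−ρ).
Deviation is unprofitable when 9·ρ/(1−ρ) ≥ 14, i.e. ρ/(1−ρ) ≥ 14/9.
Equivalently ρ ≥ 14/(14+9) = 14/23.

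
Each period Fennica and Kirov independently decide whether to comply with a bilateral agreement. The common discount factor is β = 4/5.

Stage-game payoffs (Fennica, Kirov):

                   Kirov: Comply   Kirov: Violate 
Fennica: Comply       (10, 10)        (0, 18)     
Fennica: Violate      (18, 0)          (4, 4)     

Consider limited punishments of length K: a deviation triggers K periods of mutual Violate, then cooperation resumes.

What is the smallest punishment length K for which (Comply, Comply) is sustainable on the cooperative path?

IC: β(1−β^K)/(1−β) ≥ (18−10)/(10−4) = 4/3.
With β = 4/5: need 1 − β^K ≥ 4/3·(1−4/5)/(4/5), i.e. β^K ≤ 0.6667.
Since (4/5)^1 = 0.8000 and (4/5)^2 = 0.6400, the smallest such K is 2.

2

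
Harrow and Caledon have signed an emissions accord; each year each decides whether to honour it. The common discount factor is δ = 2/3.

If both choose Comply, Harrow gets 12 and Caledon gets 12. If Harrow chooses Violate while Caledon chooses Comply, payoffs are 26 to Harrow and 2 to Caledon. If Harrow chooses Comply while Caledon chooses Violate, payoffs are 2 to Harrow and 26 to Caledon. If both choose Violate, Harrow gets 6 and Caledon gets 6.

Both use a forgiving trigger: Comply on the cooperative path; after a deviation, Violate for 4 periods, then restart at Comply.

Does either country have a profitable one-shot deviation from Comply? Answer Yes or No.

Yes

A one-shot deviation gives 26 now, then 6 for 4 periods, then back to 12.
Gain from deviating: (26−12) today; loss: (12−6) in each of the next 4 periods.
No-deviation condition: (12−6)(δ+…+δ^4) ≥ 26−12, i.e. δ+…+δ^4 ≥ 7/3.
At δ = 2/3: δ+…+δ^4 = 1.6049 < 2.3333.
So cooperation is not sustainable.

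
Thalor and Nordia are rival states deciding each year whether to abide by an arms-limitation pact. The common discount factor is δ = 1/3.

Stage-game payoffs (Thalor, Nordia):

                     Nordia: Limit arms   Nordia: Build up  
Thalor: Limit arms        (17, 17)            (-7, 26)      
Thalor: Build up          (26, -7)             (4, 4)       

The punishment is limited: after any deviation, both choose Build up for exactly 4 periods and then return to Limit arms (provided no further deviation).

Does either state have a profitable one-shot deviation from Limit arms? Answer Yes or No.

Yes

IC: δ+…+δ^4 ≥ (26−17)/(17−4) = 9/13.
At δ = 1/3: partial sum = 0.4938 < 0.6923. Cooperation not sustainable.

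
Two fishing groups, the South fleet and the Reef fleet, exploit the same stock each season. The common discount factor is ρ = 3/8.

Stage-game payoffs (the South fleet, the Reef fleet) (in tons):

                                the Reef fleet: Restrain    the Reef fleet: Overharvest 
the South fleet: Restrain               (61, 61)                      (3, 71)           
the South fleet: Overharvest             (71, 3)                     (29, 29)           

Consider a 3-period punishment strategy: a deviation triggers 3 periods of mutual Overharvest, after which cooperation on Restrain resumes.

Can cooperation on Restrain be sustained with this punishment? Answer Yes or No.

A one-shot deviation gives 71 now, then 29 for 3 periods, then back to 61.
Gain from deviating: (71−61) today; loss: (61−29) in each of the next 3 periods.
No-deviation condition: (61−29)(ρ+…+ρ^3) ≥ 71−61, i.e. ρ+…+ρ^3 ≥ 5/16.
At ρ = 3/8: ρ+…+ρ^3 = 0.5684 ≥ 0.3125.
So cooperation is sustainable.

Yes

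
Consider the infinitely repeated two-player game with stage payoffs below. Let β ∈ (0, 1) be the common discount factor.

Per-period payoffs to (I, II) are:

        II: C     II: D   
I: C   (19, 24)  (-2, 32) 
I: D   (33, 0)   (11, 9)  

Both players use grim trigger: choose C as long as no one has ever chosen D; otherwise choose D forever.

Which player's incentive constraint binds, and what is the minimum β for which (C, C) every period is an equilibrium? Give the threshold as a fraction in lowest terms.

I; β ≥ 7/11

For I: deviation gain 33−19 = 14, per-period punishment loss 19−11 = 8. IC gives β ≥ 14/22 = 7/11.
For II: gain 8, loss 15 per period, so β ≥ 8/23.
The tighter constraint is I's, so cooperation needs β ≥ 7/11.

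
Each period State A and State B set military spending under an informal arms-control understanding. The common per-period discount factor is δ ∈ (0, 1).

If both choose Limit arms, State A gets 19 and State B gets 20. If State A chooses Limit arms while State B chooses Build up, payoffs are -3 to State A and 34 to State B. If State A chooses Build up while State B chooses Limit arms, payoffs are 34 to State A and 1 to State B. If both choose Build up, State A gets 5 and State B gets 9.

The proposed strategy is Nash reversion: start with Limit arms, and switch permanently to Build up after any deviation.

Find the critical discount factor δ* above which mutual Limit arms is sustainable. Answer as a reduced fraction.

14/25

State A: cooperation gives 19 each period; deviation gives 34 once then 5 forever.
  19/(1−δ) ≥ 34 + 5δ/(1−δ) ⇒ δ ≥ 15/29.
State B: cooperation gives 20 each period; deviation gives 34 once then 9 forever.
  δ ≥ 14/25.
Both must hold, so the binding constraint is State B's: δ ≥ 14/25.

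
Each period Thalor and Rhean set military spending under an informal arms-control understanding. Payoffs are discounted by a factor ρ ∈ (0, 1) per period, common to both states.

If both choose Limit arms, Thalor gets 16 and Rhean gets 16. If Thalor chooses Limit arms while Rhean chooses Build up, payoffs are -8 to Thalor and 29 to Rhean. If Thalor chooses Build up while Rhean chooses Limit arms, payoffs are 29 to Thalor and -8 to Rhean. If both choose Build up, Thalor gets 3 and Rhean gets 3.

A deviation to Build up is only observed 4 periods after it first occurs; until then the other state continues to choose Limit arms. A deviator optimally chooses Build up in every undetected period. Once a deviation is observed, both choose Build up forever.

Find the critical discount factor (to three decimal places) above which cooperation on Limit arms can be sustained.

A deviator earns 29 for 4 periods, then 3 forever; cooperating earns 16 forever. Multiplying the IC by (1−ρ):
16 ≥ 29(1−ρ^4) + 3ρ^4, so 26·ρ^4 ≥ 13 and ρ^4 ≥ 1/2.
ρ ≥ (1/2)^(1/4) ≈ 0.841.

0.841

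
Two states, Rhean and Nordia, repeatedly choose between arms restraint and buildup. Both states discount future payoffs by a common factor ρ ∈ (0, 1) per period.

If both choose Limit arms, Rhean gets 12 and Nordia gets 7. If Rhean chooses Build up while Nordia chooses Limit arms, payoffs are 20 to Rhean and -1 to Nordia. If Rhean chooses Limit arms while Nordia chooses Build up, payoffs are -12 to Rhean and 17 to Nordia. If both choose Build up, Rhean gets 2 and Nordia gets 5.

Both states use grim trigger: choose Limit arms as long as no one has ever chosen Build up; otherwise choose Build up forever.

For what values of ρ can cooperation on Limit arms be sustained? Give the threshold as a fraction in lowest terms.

5/6

For Rhean: deviation gain 20−12 = 8, per-period punishment loss 12−2 = 10. IC gives ρ ≥ 8/18 = 4/9.
For Nordia: gain 10, loss 2 per period, so ρ ≥ 10/12 = 5/6.
The tighter constraint is Nordia's, so cooperation needs ρ ≥ 5/6.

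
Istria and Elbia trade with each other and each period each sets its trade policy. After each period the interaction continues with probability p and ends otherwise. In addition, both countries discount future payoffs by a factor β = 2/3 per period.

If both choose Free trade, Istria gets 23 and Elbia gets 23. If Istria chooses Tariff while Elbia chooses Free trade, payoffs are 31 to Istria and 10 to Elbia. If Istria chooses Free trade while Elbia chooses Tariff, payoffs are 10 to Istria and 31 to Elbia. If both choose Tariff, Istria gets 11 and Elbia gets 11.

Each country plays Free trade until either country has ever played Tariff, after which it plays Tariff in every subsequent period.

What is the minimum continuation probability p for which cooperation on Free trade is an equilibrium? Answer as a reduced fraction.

3/5

Expected continuation weight on next period's payoff is β·p = 2/3·p, which plays the role of the discount factor.
Cooperation requires 2/3·p ≥ (31−23)/(31−11) = 2/5, hence p ≥ 3/5.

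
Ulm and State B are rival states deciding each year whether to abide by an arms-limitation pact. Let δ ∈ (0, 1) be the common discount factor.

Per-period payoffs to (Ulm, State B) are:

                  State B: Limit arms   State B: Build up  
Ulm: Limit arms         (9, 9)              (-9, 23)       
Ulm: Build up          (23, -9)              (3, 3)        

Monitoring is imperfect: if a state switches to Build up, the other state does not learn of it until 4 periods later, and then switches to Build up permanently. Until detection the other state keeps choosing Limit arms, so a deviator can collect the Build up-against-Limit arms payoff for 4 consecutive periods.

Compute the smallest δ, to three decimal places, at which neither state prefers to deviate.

0.915

The best deviation is to choose Build up for all 4 undetected periods, earning 23 each, then 3 forever once detected.
Deviation value: 23(1−δ^4)/(1−δ) + 3δ^4/(1−δ); cooperation value: 9/(1−δ).
IC: 9 ≥ 23(1−δ^4) + 3δ^4 = 23 − 20δ^4.
So δ^4 ≥ 14/20 = 7/10, giving δ ≥ (7/10)^(1/4) ≈ 0.915.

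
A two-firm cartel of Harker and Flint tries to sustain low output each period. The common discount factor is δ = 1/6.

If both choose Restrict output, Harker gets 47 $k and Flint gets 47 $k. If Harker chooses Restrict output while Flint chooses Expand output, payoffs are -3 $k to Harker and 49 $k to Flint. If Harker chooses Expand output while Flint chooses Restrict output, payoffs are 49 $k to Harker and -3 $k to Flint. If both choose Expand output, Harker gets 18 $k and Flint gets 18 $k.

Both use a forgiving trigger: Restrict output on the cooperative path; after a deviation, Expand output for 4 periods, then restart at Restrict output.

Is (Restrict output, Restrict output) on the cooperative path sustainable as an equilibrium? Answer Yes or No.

Yes

IC: δ+…+δ^4 ≥ (49−47)/(47−18) = 2/29.
At δ = 1/6: partial sum = 0.1998 ≥ 0.0690. Cooperation sustainable.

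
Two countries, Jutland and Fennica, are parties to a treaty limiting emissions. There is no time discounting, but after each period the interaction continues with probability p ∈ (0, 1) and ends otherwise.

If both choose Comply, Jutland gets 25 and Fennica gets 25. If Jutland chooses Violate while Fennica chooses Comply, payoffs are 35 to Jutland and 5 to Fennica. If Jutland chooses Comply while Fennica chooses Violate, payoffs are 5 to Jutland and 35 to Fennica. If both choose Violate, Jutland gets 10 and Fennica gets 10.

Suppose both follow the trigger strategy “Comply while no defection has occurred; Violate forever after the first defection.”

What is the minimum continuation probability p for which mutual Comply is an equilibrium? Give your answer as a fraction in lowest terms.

Expected cooperation value is 25 + p·25 + p²·25 + … = 25/(1−p); deviation gives 35 + p·10/(1−p).
25 ≥ 35(1−p) + 10p ⇒ 25p ≥ 10 ⇒ p ≥ 10/25 = 2/5.

2/5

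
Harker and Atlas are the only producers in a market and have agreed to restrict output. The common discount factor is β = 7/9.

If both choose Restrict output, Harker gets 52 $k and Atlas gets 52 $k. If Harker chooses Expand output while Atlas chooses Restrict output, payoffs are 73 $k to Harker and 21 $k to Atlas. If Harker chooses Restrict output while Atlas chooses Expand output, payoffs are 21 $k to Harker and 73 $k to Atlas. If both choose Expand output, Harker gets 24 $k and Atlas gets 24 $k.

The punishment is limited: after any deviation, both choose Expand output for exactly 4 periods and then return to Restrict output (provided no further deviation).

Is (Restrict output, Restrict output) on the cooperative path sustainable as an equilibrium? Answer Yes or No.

IC: β+…+β^4 ≥ (73−52)/(52−24) = 3/4.
At β = 7/9: partial sum = 2.2192 ≥ 0.7500. Cooperation sustainable.

Yes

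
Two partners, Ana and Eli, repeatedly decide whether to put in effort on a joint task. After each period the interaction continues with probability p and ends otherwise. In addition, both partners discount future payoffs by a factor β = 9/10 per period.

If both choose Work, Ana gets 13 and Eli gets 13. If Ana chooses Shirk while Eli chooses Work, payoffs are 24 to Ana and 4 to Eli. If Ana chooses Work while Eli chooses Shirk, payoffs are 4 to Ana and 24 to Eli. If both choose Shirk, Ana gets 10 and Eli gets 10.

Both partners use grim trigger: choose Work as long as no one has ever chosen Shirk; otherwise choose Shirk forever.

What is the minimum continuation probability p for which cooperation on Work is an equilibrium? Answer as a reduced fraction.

55/63

With continuation probability p and discount β, the effective per-period discount factor is βp.
Grim-trigger IC: βp ≥ (24−13)/(24−10) = 11/14.
So p ≥ (11/14)/(9/10) = 55/63.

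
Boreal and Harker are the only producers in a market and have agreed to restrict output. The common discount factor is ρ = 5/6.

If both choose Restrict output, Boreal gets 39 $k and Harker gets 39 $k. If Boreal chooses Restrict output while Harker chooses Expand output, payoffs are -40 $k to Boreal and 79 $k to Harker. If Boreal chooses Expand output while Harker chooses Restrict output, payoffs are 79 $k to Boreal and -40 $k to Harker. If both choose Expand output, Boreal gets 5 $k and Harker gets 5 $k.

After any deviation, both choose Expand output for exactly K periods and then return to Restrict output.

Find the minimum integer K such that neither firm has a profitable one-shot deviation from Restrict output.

IC: ρ(1−ρ^K)/(1−ρ) ≥ (79−39)/(39−5) = 20/17.
With ρ = 5/6: need 1 − ρ^K ≥ 20/17·(1−5/6)/(5/6), i.e. ρ^K ≤ 0.7647.
Since (5/6)^1 = 0.8333 and (5/6)^2 = 0.6944, the smallest such K is 2.

2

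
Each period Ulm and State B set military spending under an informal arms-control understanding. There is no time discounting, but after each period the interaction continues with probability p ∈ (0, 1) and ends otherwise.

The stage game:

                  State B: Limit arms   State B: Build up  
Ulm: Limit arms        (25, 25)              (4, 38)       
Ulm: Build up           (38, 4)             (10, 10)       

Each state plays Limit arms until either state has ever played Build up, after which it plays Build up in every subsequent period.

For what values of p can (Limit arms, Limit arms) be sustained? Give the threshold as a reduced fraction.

13/28

With no time discounting, the continuation probability p plays the role of the discount factor.
Grim-trigger IC: 25/(1−p) ≥ 38 + 10p/(1−p) ⇒ p ≥ (38−25)/(38−10) = 13/28.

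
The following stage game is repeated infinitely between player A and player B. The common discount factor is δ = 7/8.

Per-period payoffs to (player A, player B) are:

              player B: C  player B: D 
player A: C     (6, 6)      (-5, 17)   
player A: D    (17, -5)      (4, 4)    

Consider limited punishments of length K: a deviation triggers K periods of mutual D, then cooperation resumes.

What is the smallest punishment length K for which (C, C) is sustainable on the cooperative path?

Need Σ_{k=1}^{K} δ^k ≥ (17−6)/(6−4) = 5.5000 at δ = 7/8.
At K = 11 the sum is 5.3887 < 5.5000; at K = 12 it is 5.5901 ≥ 5.5000.
So the minimum punishment length is K = 12.

12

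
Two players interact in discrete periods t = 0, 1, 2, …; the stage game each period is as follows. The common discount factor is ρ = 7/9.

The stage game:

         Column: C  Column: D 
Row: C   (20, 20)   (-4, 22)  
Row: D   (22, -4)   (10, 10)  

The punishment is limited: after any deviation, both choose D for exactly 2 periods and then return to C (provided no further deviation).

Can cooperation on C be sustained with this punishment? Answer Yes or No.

Yes

A one-shot deviation gives 22 now, then 10 for 2 periods, then back to 20.
Gain from deviating: (22−20) today; loss: (20−10) in each of the next 2 periods.
No-deviation condition: (20−10)(ρ+…+ρ^2) ≥ 22−20, i.e. ρ+…+ρ^2 ≥ 1/5.
At ρ = 7/9: ρ+…+ρ^2 = 1.3827 ≥ 0.2000.
So cooperation is sustainable.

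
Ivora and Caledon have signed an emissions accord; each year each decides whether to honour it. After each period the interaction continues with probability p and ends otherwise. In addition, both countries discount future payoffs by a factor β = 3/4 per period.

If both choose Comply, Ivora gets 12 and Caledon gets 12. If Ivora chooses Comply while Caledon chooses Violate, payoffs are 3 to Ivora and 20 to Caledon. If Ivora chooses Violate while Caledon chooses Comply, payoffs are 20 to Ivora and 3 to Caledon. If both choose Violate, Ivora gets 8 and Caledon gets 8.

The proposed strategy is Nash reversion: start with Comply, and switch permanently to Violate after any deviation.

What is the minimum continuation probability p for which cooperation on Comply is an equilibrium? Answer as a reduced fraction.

8/9

With continuation probability p and discount β, the effective per-period discount factor is βp.
Grim-trigger IC: βp ≥ (20−12)/(20−8) = 2/3.
So p ≥ (2/3)/(3/4) = 8/9.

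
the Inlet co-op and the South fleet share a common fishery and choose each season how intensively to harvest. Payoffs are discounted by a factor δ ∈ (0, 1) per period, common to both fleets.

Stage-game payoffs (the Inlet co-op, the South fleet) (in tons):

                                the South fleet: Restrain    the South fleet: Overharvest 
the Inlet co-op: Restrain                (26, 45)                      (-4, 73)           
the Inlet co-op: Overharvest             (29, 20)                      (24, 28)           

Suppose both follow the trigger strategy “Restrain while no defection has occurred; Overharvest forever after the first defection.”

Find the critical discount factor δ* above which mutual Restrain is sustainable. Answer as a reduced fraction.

28/45

the Inlet co-op's threshold: (29−26)/(29−24) = 3/5.
the South fleet's threshold: (73−45)/(73−28) = 28/45.
3/5 < 28/45, so the South fleet binds and δ* = 28/45.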